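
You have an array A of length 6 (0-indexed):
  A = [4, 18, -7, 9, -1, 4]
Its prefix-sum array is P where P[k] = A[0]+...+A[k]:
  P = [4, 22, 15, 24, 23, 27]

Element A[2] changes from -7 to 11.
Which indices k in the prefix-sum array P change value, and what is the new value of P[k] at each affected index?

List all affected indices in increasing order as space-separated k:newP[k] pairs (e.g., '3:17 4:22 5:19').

P[k] = A[0] + ... + A[k]
P[k] includes A[2] iff k >= 2
Affected indices: 2, 3, ..., 5; delta = 18
  P[2]: 15 + 18 = 33
  P[3]: 24 + 18 = 42
  P[4]: 23 + 18 = 41
  P[5]: 27 + 18 = 45

Answer: 2:33 3:42 4:41 5:45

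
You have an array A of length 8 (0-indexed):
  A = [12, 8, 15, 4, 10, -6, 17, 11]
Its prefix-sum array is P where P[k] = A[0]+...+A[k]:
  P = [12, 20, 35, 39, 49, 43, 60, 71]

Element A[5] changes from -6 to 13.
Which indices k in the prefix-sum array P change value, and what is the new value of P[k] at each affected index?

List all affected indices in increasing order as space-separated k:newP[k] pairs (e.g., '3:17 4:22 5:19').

Answer: 5:62 6:79 7:90

Derivation:
P[k] = A[0] + ... + A[k]
P[k] includes A[5] iff k >= 5
Affected indices: 5, 6, ..., 7; delta = 19
  P[5]: 43 + 19 = 62
  P[6]: 60 + 19 = 79
  P[7]: 71 + 19 = 90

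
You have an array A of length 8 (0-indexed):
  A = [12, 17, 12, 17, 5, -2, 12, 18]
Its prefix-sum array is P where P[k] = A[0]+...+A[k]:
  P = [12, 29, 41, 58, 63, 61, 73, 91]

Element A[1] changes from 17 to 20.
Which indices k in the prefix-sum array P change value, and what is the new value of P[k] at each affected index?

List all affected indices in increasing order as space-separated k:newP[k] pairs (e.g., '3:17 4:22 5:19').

P[k] = A[0] + ... + A[k]
P[k] includes A[1] iff k >= 1
Affected indices: 1, 2, ..., 7; delta = 3
  P[1]: 29 + 3 = 32
  P[2]: 41 + 3 = 44
  P[3]: 58 + 3 = 61
  P[4]: 63 + 3 = 66
  P[5]: 61 + 3 = 64
  P[6]: 73 + 3 = 76
  P[7]: 91 + 3 = 94

Answer: 1:32 2:44 3:61 4:66 5:64 6:76 7:94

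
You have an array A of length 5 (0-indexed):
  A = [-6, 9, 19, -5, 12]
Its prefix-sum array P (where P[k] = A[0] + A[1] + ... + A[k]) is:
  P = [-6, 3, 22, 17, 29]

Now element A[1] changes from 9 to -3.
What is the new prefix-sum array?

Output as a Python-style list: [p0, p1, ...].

Change: A[1] 9 -> -3, delta = -12
P[k] for k < 1: unchanged (A[1] not included)
P[k] for k >= 1: shift by delta = -12
  P[0] = -6 + 0 = -6
  P[1] = 3 + -12 = -9
  P[2] = 22 + -12 = 10
  P[3] = 17 + -12 = 5
  P[4] = 29 + -12 = 17

Answer: [-6, -9, 10, 5, 17]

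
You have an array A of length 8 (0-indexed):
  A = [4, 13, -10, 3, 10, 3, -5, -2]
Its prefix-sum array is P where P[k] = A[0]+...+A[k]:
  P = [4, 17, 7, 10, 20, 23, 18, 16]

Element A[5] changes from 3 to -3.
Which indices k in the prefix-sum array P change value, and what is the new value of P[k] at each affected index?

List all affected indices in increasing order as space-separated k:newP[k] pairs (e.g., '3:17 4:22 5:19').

Answer: 5:17 6:12 7:10

Derivation:
P[k] = A[0] + ... + A[k]
P[k] includes A[5] iff k >= 5
Affected indices: 5, 6, ..., 7; delta = -6
  P[5]: 23 + -6 = 17
  P[6]: 18 + -6 = 12
  P[7]: 16 + -6 = 10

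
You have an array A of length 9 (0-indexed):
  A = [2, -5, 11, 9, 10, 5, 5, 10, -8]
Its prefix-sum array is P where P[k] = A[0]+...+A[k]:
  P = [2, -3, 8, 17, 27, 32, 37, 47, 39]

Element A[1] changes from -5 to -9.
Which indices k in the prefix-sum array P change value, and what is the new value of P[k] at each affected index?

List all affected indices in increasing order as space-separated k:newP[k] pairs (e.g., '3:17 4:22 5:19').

Answer: 1:-7 2:4 3:13 4:23 5:28 6:33 7:43 8:35

Derivation:
P[k] = A[0] + ... + A[k]
P[k] includes A[1] iff k >= 1
Affected indices: 1, 2, ..., 8; delta = -4
  P[1]: -3 + -4 = -7
  P[2]: 8 + -4 = 4
  P[3]: 17 + -4 = 13
  P[4]: 27 + -4 = 23
  P[5]: 32 + -4 = 28
  P[6]: 37 + -4 = 33
  P[7]: 47 + -4 = 43
  P[8]: 39 + -4 = 35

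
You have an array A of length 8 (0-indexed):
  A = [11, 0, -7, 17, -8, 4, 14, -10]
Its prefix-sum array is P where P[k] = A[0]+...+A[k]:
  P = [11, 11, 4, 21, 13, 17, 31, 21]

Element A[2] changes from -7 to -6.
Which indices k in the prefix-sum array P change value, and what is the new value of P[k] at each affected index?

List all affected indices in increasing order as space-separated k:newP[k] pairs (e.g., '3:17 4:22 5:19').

Answer: 2:5 3:22 4:14 5:18 6:32 7:22

Derivation:
P[k] = A[0] + ... + A[k]
P[k] includes A[2] iff k >= 2
Affected indices: 2, 3, ..., 7; delta = 1
  P[2]: 4 + 1 = 5
  P[3]: 21 + 1 = 22
  P[4]: 13 + 1 = 14
  P[5]: 17 + 1 = 18
  P[6]: 31 + 1 = 32
  P[7]: 21 + 1 = 22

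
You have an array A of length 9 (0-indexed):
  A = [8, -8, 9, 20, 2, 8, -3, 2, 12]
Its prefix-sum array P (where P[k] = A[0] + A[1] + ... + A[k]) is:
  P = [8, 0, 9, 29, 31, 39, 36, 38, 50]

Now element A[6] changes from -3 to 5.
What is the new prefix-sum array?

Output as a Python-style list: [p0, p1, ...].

Answer: [8, 0, 9, 29, 31, 39, 44, 46, 58]

Derivation:
Change: A[6] -3 -> 5, delta = 8
P[k] for k < 6: unchanged (A[6] not included)
P[k] for k >= 6: shift by delta = 8
  P[0] = 8 + 0 = 8
  P[1] = 0 + 0 = 0
  P[2] = 9 + 0 = 9
  P[3] = 29 + 0 = 29
  P[4] = 31 + 0 = 31
  P[5] = 39 + 0 = 39
  P[6] = 36 + 8 = 44
  P[7] = 38 + 8 = 46
  P[8] = 50 + 8 = 58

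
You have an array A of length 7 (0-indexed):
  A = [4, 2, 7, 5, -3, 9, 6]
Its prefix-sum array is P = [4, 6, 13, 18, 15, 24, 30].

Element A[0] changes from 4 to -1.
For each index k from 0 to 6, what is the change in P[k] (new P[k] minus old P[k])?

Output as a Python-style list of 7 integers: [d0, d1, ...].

Answer: [-5, -5, -5, -5, -5, -5, -5]

Derivation:
Element change: A[0] 4 -> -1, delta = -5
For k < 0: P[k] unchanged, delta_P[k] = 0
For k >= 0: P[k] shifts by exactly -5
Delta array: [-5, -5, -5, -5, -5, -5, -5]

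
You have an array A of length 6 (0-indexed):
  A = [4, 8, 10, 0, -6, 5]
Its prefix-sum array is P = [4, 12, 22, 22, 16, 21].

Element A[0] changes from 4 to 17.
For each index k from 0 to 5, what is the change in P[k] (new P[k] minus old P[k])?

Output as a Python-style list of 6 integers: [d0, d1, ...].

Element change: A[0] 4 -> 17, delta = 13
For k < 0: P[k] unchanged, delta_P[k] = 0
For k >= 0: P[k] shifts by exactly 13
Delta array: [13, 13, 13, 13, 13, 13]

Answer: [13, 13, 13, 13, 13, 13]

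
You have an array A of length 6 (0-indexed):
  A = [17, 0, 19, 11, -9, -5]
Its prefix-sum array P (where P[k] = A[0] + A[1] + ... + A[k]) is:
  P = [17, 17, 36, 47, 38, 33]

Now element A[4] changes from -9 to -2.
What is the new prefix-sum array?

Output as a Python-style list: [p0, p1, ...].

Change: A[4] -9 -> -2, delta = 7
P[k] for k < 4: unchanged (A[4] not included)
P[k] for k >= 4: shift by delta = 7
  P[0] = 17 + 0 = 17
  P[1] = 17 + 0 = 17
  P[2] = 36 + 0 = 36
  P[3] = 47 + 0 = 47
  P[4] = 38 + 7 = 45
  P[5] = 33 + 7 = 40

Answer: [17, 17, 36, 47, 45, 40]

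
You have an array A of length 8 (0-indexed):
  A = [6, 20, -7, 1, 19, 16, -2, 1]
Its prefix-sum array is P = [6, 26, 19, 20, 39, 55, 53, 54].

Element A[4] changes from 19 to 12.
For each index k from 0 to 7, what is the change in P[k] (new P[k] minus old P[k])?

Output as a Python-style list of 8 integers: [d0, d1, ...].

Element change: A[4] 19 -> 12, delta = -7
For k < 4: P[k] unchanged, delta_P[k] = 0
For k >= 4: P[k] shifts by exactly -7
Delta array: [0, 0, 0, 0, -7, -7, -7, -7]

Answer: [0, 0, 0, 0, -7, -7, -7, -7]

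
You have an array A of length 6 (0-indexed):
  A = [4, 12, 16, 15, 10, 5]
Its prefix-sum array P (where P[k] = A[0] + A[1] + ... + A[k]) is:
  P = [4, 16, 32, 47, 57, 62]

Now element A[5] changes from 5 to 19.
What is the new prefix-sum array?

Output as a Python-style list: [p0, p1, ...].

Answer: [4, 16, 32, 47, 57, 76]

Derivation:
Change: A[5] 5 -> 19, delta = 14
P[k] for k < 5: unchanged (A[5] not included)
P[k] for k >= 5: shift by delta = 14
  P[0] = 4 + 0 = 4
  P[1] = 16 + 0 = 16
  P[2] = 32 + 0 = 32
  P[3] = 47 + 0 = 47
  P[4] = 57 + 0 = 57
  P[5] = 62 + 14 = 76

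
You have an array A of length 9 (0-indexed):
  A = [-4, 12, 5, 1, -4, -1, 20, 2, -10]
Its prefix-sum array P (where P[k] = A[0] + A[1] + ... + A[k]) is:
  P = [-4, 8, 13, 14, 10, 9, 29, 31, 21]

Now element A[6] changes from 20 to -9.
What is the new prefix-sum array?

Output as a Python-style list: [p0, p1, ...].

Change: A[6] 20 -> -9, delta = -29
P[k] for k < 6: unchanged (A[6] not included)
P[k] for k >= 6: shift by delta = -29
  P[0] = -4 + 0 = -4
  P[1] = 8 + 0 = 8
  P[2] = 13 + 0 = 13
  P[3] = 14 + 0 = 14
  P[4] = 10 + 0 = 10
  P[5] = 9 + 0 = 9
  P[6] = 29 + -29 = 0
  P[7] = 31 + -29 = 2
  P[8] = 21 + -29 = -8

Answer: [-4, 8, 13, 14, 10, 9, 0, 2, -8]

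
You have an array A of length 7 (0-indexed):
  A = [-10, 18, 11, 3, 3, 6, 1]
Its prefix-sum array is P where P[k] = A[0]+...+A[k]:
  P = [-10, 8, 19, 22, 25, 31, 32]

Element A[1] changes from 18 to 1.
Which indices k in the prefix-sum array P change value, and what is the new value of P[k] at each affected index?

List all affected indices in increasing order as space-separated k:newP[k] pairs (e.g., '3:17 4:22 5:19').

Answer: 1:-9 2:2 3:5 4:8 5:14 6:15

Derivation:
P[k] = A[0] + ... + A[k]
P[k] includes A[1] iff k >= 1
Affected indices: 1, 2, ..., 6; delta = -17
  P[1]: 8 + -17 = -9
  P[2]: 19 + -17 = 2
  P[3]: 22 + -17 = 5
  P[4]: 25 + -17 = 8
  P[5]: 31 + -17 = 14
  P[6]: 32 + -17 = 15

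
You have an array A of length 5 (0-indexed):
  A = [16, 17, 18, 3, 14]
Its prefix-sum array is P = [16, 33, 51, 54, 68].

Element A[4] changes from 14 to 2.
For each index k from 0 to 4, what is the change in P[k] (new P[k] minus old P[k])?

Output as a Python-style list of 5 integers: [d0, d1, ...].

Element change: A[4] 14 -> 2, delta = -12
For k < 4: P[k] unchanged, delta_P[k] = 0
For k >= 4: P[k] shifts by exactly -12
Delta array: [0, 0, 0, 0, -12]

Answer: [0, 0, 0, 0, -12]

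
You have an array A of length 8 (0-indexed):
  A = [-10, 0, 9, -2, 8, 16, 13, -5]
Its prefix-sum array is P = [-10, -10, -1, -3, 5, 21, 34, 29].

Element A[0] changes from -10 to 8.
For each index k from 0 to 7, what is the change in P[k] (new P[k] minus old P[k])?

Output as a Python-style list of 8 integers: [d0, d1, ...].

Answer: [18, 18, 18, 18, 18, 18, 18, 18]

Derivation:
Element change: A[0] -10 -> 8, delta = 18
For k < 0: P[k] unchanged, delta_P[k] = 0
For k >= 0: P[k] shifts by exactly 18
Delta array: [18, 18, 18, 18, 18, 18, 18, 18]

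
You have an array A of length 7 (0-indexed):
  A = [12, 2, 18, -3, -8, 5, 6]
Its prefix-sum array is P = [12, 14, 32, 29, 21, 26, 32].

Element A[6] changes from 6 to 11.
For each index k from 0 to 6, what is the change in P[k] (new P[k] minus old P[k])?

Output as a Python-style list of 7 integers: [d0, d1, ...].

Element change: A[6] 6 -> 11, delta = 5
For k < 6: P[k] unchanged, delta_P[k] = 0
For k >= 6: P[k] shifts by exactly 5
Delta array: [0, 0, 0, 0, 0, 0, 5]

Answer: [0, 0, 0, 0, 0, 0, 5]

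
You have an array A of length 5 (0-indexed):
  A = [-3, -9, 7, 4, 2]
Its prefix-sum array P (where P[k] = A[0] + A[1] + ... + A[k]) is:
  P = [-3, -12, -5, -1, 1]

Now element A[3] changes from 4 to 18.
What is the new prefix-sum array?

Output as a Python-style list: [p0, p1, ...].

Answer: [-3, -12, -5, 13, 15]

Derivation:
Change: A[3] 4 -> 18, delta = 14
P[k] for k < 3: unchanged (A[3] not included)
P[k] for k >= 3: shift by delta = 14
  P[0] = -3 + 0 = -3
  P[1] = -12 + 0 = -12
  P[2] = -5 + 0 = -5
  P[3] = -1 + 14 = 13
  P[4] = 1 + 14 = 15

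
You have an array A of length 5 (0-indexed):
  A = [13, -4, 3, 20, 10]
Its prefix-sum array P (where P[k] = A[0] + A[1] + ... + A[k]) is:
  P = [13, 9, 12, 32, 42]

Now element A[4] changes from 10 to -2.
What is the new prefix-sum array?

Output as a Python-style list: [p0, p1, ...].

Answer: [13, 9, 12, 32, 30]

Derivation:
Change: A[4] 10 -> -2, delta = -12
P[k] for k < 4: unchanged (A[4] not included)
P[k] for k >= 4: shift by delta = -12
  P[0] = 13 + 0 = 13
  P[1] = 9 + 0 = 9
  P[2] = 12 + 0 = 12
  P[3] = 32 + 0 = 32
  P[4] = 42 + -12 = 30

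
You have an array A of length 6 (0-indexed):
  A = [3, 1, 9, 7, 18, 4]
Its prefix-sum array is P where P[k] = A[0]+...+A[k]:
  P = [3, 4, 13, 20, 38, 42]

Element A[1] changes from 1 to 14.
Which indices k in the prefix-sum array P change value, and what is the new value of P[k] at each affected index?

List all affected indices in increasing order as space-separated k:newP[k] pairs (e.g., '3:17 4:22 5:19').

P[k] = A[0] + ... + A[k]
P[k] includes A[1] iff k >= 1
Affected indices: 1, 2, ..., 5; delta = 13
  P[1]: 4 + 13 = 17
  P[2]: 13 + 13 = 26
  P[3]: 20 + 13 = 33
  P[4]: 38 + 13 = 51
  P[5]: 42 + 13 = 55

Answer: 1:17 2:26 3:33 4:51 5:55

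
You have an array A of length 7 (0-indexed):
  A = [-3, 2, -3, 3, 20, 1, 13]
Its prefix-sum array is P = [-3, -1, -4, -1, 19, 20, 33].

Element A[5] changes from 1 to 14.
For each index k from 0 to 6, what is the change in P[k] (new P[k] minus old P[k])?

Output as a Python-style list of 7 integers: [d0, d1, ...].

Answer: [0, 0, 0, 0, 0, 13, 13]

Derivation:
Element change: A[5] 1 -> 14, delta = 13
For k < 5: P[k] unchanged, delta_P[k] = 0
For k >= 5: P[k] shifts by exactly 13
Delta array: [0, 0, 0, 0, 0, 13, 13]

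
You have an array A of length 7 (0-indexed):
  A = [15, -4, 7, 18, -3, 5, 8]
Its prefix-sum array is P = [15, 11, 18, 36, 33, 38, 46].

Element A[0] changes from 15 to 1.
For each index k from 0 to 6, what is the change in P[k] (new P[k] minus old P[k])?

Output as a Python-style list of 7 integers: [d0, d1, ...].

Answer: [-14, -14, -14, -14, -14, -14, -14]

Derivation:
Element change: A[0] 15 -> 1, delta = -14
For k < 0: P[k] unchanged, delta_P[k] = 0
For k >= 0: P[k] shifts by exactly -14
Delta array: [-14, -14, -14, -14, -14, -14, -14]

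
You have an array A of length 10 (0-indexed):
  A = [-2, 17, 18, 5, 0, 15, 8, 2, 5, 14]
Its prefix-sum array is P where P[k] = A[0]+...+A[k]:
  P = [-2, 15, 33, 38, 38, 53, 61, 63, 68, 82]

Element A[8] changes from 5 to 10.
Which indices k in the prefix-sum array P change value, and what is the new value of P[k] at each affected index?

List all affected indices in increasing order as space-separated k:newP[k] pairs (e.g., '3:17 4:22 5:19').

Answer: 8:73 9:87

Derivation:
P[k] = A[0] + ... + A[k]
P[k] includes A[8] iff k >= 8
Affected indices: 8, 9, ..., 9; delta = 5
  P[8]: 68 + 5 = 73
  P[9]: 82 + 5 = 87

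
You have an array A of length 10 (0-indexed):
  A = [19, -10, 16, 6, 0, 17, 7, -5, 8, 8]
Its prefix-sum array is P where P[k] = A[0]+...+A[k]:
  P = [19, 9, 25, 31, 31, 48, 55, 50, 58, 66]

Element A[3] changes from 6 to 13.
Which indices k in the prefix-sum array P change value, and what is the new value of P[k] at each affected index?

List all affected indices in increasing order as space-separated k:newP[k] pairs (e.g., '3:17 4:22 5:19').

P[k] = A[0] + ... + A[k]
P[k] includes A[3] iff k >= 3
Affected indices: 3, 4, ..., 9; delta = 7
  P[3]: 31 + 7 = 38
  P[4]: 31 + 7 = 38
  P[5]: 48 + 7 = 55
  P[6]: 55 + 7 = 62
  P[7]: 50 + 7 = 57
  P[8]: 58 + 7 = 65
  P[9]: 66 + 7 = 73

Answer: 3:38 4:38 5:55 6:62 7:57 8:65 9:73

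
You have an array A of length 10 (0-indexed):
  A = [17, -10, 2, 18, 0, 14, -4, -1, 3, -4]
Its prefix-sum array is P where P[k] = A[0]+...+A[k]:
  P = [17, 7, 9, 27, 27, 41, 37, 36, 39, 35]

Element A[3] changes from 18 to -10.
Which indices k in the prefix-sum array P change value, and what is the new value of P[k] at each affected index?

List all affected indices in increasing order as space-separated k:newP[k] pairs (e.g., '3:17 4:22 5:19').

P[k] = A[0] + ... + A[k]
P[k] includes A[3] iff k >= 3
Affected indices: 3, 4, ..., 9; delta = -28
  P[3]: 27 + -28 = -1
  P[4]: 27 + -28 = -1
  P[5]: 41 + -28 = 13
  P[6]: 37 + -28 = 9
  P[7]: 36 + -28 = 8
  P[8]: 39 + -28 = 11
  P[9]: 35 + -28 = 7

Answer: 3:-1 4:-1 5:13 6:9 7:8 8:11 9:7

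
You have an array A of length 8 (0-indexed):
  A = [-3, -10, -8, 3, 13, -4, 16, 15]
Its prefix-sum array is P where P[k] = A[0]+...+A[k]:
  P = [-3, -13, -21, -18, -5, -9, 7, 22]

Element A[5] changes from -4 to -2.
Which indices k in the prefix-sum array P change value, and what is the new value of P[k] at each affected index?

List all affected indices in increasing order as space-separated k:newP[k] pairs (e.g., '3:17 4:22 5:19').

Answer: 5:-7 6:9 7:24

Derivation:
P[k] = A[0] + ... + A[k]
P[k] includes A[5] iff k >= 5
Affected indices: 5, 6, ..., 7; delta = 2
  P[5]: -9 + 2 = -7
  P[6]: 7 + 2 = 9
  P[7]: 22 + 2 = 24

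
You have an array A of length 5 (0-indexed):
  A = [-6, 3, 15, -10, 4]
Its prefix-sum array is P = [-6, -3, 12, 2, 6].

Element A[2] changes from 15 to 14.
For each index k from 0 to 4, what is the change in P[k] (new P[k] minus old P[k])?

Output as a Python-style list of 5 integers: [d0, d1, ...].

Element change: A[2] 15 -> 14, delta = -1
For k < 2: P[k] unchanged, delta_P[k] = 0
For k >= 2: P[k] shifts by exactly -1
Delta array: [0, 0, -1, -1, -1]

Answer: [0, 0, -1, -1, -1]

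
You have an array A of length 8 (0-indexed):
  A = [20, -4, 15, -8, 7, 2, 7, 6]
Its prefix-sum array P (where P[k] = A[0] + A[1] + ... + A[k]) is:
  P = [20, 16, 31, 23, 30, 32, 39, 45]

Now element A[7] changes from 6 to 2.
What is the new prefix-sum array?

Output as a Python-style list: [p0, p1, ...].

Change: A[7] 6 -> 2, delta = -4
P[k] for k < 7: unchanged (A[7] not included)
P[k] for k >= 7: shift by delta = -4
  P[0] = 20 + 0 = 20
  P[1] = 16 + 0 = 16
  P[2] = 31 + 0 = 31
  P[3] = 23 + 0 = 23
  P[4] = 30 + 0 = 30
  P[5] = 32 + 0 = 32
  P[6] = 39 + 0 = 39
  P[7] = 45 + -4 = 41

Answer: [20, 16, 31, 23, 30, 32, 39, 41]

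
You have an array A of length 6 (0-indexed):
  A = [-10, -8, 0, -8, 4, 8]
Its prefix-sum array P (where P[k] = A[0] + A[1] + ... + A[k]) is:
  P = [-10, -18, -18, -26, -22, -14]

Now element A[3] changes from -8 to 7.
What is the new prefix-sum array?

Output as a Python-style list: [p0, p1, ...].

Change: A[3] -8 -> 7, delta = 15
P[k] for k < 3: unchanged (A[3] not included)
P[k] for k >= 3: shift by delta = 15
  P[0] = -10 + 0 = -10
  P[1] = -18 + 0 = -18
  P[2] = -18 + 0 = -18
  P[3] = -26 + 15 = -11
  P[4] = -22 + 15 = -7
  P[5] = -14 + 15 = 1

Answer: [-10, -18, -18, -11, -7, 1]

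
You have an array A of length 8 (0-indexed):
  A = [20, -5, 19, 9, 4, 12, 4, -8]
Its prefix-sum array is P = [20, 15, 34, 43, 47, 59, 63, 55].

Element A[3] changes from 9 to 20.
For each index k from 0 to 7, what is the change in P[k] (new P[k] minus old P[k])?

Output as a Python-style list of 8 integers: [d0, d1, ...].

Element change: A[3] 9 -> 20, delta = 11
For k < 3: P[k] unchanged, delta_P[k] = 0
For k >= 3: P[k] shifts by exactly 11
Delta array: [0, 0, 0, 11, 11, 11, 11, 11]

Answer: [0, 0, 0, 11, 11, 11, 11, 11]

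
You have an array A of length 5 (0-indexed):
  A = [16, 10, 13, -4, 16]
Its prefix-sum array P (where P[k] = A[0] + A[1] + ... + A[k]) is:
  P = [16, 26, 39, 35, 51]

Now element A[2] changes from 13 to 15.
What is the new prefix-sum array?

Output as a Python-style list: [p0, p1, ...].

Change: A[2] 13 -> 15, delta = 2
P[k] for k < 2: unchanged (A[2] not included)
P[k] for k >= 2: shift by delta = 2
  P[0] = 16 + 0 = 16
  P[1] = 26 + 0 = 26
  P[2] = 39 + 2 = 41
  P[3] = 35 + 2 = 37
  P[4] = 51 + 2 = 53

Answer: [16, 26, 41, 37, 53]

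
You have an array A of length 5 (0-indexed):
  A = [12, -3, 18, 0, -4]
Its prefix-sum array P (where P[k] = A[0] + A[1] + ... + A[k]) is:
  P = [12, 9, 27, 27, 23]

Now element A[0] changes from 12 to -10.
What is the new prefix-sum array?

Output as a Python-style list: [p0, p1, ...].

Answer: [-10, -13, 5, 5, 1]

Derivation:
Change: A[0] 12 -> -10, delta = -22
P[k] for k < 0: unchanged (A[0] not included)
P[k] for k >= 0: shift by delta = -22
  P[0] = 12 + -22 = -10
  P[1] = 9 + -22 = -13
  P[2] = 27 + -22 = 5
  P[3] = 27 + -22 = 5
  P[4] = 23 + -22 = 1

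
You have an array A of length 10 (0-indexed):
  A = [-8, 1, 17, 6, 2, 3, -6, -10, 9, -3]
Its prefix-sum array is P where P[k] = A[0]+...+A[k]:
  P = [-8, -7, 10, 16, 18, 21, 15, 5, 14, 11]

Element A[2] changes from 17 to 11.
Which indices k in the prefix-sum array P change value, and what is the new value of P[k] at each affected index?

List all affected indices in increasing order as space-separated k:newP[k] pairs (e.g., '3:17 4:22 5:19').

Answer: 2:4 3:10 4:12 5:15 6:9 7:-1 8:8 9:5

Derivation:
P[k] = A[0] + ... + A[k]
P[k] includes A[2] iff k >= 2
Affected indices: 2, 3, ..., 9; delta = -6
  P[2]: 10 + -6 = 4
  P[3]: 16 + -6 = 10
  P[4]: 18 + -6 = 12
  P[5]: 21 + -6 = 15
  P[6]: 15 + -6 = 9
  P[7]: 5 + -6 = -1
  P[8]: 14 + -6 = 8
  P[9]: 11 + -6 = 5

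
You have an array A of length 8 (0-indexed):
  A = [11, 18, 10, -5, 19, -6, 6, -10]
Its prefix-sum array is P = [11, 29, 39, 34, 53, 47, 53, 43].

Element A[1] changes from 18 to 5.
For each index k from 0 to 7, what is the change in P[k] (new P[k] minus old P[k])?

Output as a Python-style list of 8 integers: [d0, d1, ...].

Answer: [0, -13, -13, -13, -13, -13, -13, -13]

Derivation:
Element change: A[1] 18 -> 5, delta = -13
For k < 1: P[k] unchanged, delta_P[k] = 0
For k >= 1: P[k] shifts by exactly -13
Delta array: [0, -13, -13, -13, -13, -13, -13, -13]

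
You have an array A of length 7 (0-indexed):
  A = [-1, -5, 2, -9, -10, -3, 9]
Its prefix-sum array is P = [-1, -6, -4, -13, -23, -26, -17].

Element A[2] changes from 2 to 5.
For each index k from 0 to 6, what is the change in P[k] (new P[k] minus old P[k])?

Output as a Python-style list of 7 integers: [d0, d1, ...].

Element change: A[2] 2 -> 5, delta = 3
For k < 2: P[k] unchanged, delta_P[k] = 0
For k >= 2: P[k] shifts by exactly 3
Delta array: [0, 0, 3, 3, 3, 3, 3]

Answer: [0, 0, 3, 3, 3, 3, 3]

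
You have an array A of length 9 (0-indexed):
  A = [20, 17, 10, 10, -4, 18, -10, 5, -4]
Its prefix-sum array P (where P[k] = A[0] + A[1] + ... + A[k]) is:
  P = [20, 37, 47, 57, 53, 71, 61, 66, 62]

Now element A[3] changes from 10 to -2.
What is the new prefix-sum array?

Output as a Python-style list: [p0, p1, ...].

Change: A[3] 10 -> -2, delta = -12
P[k] for k < 3: unchanged (A[3] not included)
P[k] for k >= 3: shift by delta = -12
  P[0] = 20 + 0 = 20
  P[1] = 37 + 0 = 37
  P[2] = 47 + 0 = 47
  P[3] = 57 + -12 = 45
  P[4] = 53 + -12 = 41
  P[5] = 71 + -12 = 59
  P[6] = 61 + -12 = 49
  P[7] = 66 + -12 = 54
  P[8] = 62 + -12 = 50

Answer: [20, 37, 47, 45, 41, 59, 49, 54, 50]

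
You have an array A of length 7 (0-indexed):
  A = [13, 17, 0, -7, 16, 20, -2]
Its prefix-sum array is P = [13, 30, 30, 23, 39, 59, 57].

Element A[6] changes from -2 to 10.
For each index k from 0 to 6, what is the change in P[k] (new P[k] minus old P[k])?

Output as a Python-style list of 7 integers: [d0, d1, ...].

Element change: A[6] -2 -> 10, delta = 12
For k < 6: P[k] unchanged, delta_P[k] = 0
For k >= 6: P[k] shifts by exactly 12
Delta array: [0, 0, 0, 0, 0, 0, 12]

Answer: [0, 0, 0, 0, 0, 0, 12]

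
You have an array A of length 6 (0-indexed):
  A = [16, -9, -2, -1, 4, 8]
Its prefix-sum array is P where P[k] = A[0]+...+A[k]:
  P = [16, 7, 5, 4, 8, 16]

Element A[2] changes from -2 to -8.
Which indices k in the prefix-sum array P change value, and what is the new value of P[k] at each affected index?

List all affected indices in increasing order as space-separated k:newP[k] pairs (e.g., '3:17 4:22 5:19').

P[k] = A[0] + ... + A[k]
P[k] includes A[2] iff k >= 2
Affected indices: 2, 3, ..., 5; delta = -6
  P[2]: 5 + -6 = -1
  P[3]: 4 + -6 = -2
  P[4]: 8 + -6 = 2
  P[5]: 16 + -6 = 10

Answer: 2:-1 3:-2 4:2 5:10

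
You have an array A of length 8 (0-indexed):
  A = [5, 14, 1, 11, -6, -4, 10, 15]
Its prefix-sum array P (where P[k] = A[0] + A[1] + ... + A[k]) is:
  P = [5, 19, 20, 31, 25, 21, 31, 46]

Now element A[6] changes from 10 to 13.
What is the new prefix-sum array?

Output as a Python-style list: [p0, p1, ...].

Change: A[6] 10 -> 13, delta = 3
P[k] for k < 6: unchanged (A[6] not included)
P[k] for k >= 6: shift by delta = 3
  P[0] = 5 + 0 = 5
  P[1] = 19 + 0 = 19
  P[2] = 20 + 0 = 20
  P[3] = 31 + 0 = 31
  P[4] = 25 + 0 = 25
  P[5] = 21 + 0 = 21
  P[6] = 31 + 3 = 34
  P[7] = 46 + 3 = 49

Answer: [5, 19, 20, 31, 25, 21, 34, 49]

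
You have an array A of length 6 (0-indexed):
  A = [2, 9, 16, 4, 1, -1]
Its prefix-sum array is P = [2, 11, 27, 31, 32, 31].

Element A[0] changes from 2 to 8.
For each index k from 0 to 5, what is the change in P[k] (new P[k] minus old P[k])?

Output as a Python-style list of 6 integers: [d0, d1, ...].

Answer: [6, 6, 6, 6, 6, 6]

Derivation:
Element change: A[0] 2 -> 8, delta = 6
For k < 0: P[k] unchanged, delta_P[k] = 0
For k >= 0: P[k] shifts by exactly 6
Delta array: [6, 6, 6, 6, 6, 6]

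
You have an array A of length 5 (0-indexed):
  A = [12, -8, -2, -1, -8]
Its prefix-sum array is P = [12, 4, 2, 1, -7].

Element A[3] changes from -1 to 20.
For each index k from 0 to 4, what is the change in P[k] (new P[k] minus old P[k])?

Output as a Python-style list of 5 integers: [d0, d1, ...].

Answer: [0, 0, 0, 21, 21]

Derivation:
Element change: A[3] -1 -> 20, delta = 21
For k < 3: P[k] unchanged, delta_P[k] = 0
For k >= 3: P[k] shifts by exactly 21
Delta array: [0, 0, 0, 21, 21]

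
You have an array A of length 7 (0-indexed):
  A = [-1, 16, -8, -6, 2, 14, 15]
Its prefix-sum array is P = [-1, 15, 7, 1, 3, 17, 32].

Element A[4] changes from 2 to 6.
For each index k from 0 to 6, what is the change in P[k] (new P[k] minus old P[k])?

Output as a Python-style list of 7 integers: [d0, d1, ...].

Element change: A[4] 2 -> 6, delta = 4
For k < 4: P[k] unchanged, delta_P[k] = 0
For k >= 4: P[k] shifts by exactly 4
Delta array: [0, 0, 0, 0, 4, 4, 4]

Answer: [0, 0, 0, 0, 4, 4, 4]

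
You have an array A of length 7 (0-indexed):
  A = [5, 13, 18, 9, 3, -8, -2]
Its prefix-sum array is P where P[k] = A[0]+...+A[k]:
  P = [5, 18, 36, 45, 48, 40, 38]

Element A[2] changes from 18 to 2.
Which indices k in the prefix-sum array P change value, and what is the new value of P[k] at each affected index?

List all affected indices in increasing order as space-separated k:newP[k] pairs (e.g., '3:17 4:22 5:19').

Answer: 2:20 3:29 4:32 5:24 6:22

Derivation:
P[k] = A[0] + ... + A[k]
P[k] includes A[2] iff k >= 2
Affected indices: 2, 3, ..., 6; delta = -16
  P[2]: 36 + -16 = 20
  P[3]: 45 + -16 = 29
  P[4]: 48 + -16 = 32
  P[5]: 40 + -16 = 24
  P[6]: 38 + -16 = 22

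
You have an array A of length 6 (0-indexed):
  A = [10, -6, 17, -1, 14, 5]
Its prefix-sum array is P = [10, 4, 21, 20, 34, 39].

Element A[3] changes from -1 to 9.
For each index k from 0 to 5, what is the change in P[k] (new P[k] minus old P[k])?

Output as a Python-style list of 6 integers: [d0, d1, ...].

Answer: [0, 0, 0, 10, 10, 10]

Derivation:
Element change: A[3] -1 -> 9, delta = 10
For k < 3: P[k] unchanged, delta_P[k] = 0
For k >= 3: P[k] shifts by exactly 10
Delta array: [0, 0, 0, 10, 10, 10]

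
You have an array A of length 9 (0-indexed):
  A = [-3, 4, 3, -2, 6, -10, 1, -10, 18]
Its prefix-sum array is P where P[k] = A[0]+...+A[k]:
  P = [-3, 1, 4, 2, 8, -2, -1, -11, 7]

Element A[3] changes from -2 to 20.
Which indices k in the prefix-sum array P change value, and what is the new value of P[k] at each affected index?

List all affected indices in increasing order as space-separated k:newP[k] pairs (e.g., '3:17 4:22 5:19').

P[k] = A[0] + ... + A[k]
P[k] includes A[3] iff k >= 3
Affected indices: 3, 4, ..., 8; delta = 22
  P[3]: 2 + 22 = 24
  P[4]: 8 + 22 = 30
  P[5]: -2 + 22 = 20
  P[6]: -1 + 22 = 21
  P[7]: -11 + 22 = 11
  P[8]: 7 + 22 = 29

Answer: 3:24 4:30 5:20 6:21 7:11 8:29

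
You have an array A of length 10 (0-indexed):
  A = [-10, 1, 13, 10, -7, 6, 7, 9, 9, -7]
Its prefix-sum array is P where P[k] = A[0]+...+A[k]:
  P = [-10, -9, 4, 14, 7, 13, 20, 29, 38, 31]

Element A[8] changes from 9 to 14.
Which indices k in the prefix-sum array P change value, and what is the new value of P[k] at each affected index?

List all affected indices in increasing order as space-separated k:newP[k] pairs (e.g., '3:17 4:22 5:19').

Answer: 8:43 9:36

Derivation:
P[k] = A[0] + ... + A[k]
P[k] includes A[8] iff k >= 8
Affected indices: 8, 9, ..., 9; delta = 5
  P[8]: 38 + 5 = 43
  P[9]: 31 + 5 = 36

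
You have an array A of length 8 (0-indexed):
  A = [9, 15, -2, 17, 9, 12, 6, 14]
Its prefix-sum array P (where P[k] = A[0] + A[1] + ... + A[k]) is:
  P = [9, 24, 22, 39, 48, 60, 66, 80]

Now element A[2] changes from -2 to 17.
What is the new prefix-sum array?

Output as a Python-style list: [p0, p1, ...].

Answer: [9, 24, 41, 58, 67, 79, 85, 99]

Derivation:
Change: A[2] -2 -> 17, delta = 19
P[k] for k < 2: unchanged (A[2] not included)
P[k] for k >= 2: shift by delta = 19
  P[0] = 9 + 0 = 9
  P[1] = 24 + 0 = 24
  P[2] = 22 + 19 = 41
  P[3] = 39 + 19 = 58
  P[4] = 48 + 19 = 67
  P[5] = 60 + 19 = 79
  P[6] = 66 + 19 = 85
  P[7] = 80 + 19 = 99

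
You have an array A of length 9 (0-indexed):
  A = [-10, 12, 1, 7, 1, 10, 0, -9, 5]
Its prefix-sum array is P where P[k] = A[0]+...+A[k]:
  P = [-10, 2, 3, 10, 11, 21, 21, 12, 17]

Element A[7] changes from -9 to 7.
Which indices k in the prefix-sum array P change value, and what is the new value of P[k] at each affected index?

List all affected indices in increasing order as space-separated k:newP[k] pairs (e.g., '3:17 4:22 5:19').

P[k] = A[0] + ... + A[k]
P[k] includes A[7] iff k >= 7
Affected indices: 7, 8, ..., 8; delta = 16
  P[7]: 12 + 16 = 28
  P[8]: 17 + 16 = 33

Answer: 7:28 8:33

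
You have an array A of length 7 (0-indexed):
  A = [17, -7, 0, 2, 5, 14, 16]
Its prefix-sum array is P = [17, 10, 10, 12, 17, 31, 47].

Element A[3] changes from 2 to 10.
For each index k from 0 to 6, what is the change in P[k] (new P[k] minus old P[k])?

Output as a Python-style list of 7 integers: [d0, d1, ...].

Answer: [0, 0, 0, 8, 8, 8, 8]

Derivation:
Element change: A[3] 2 -> 10, delta = 8
For k < 3: P[k] unchanged, delta_P[k] = 0
For k >= 3: P[k] shifts by exactly 8
Delta array: [0, 0, 0, 8, 8, 8, 8]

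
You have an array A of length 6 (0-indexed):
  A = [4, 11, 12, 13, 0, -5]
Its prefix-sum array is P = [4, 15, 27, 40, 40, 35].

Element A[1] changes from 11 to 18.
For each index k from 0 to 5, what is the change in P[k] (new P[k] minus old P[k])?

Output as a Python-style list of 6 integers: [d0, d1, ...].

Answer: [0, 7, 7, 7, 7, 7]

Derivation:
Element change: A[1] 11 -> 18, delta = 7
For k < 1: P[k] unchanged, delta_P[k] = 0
For k >= 1: P[k] shifts by exactly 7
Delta array: [0, 7, 7, 7, 7, 7]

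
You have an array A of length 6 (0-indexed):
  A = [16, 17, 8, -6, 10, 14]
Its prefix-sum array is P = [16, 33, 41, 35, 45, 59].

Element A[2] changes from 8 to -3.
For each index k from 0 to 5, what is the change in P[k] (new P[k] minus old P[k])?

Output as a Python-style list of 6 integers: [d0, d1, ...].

Element change: A[2] 8 -> -3, delta = -11
For k < 2: P[k] unchanged, delta_P[k] = 0
For k >= 2: P[k] shifts by exactly -11
Delta array: [0, 0, -11, -11, -11, -11]

Answer: [0, 0, -11, -11, -11, -11]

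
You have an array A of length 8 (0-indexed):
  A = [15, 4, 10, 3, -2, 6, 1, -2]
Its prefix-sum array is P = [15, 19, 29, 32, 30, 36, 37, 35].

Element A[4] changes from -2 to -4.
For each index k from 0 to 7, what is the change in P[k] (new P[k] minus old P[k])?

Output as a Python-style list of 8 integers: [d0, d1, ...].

Answer: [0, 0, 0, 0, -2, -2, -2, -2]

Derivation:
Element change: A[4] -2 -> -4, delta = -2
For k < 4: P[k] unchanged, delta_P[k] = 0
For k >= 4: P[k] shifts by exactly -2
Delta array: [0, 0, 0, 0, -2, -2, -2, -2]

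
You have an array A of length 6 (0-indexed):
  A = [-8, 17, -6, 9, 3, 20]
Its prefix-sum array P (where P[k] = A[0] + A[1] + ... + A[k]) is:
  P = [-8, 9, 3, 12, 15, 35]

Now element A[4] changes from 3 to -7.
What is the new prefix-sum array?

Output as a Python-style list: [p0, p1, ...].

Answer: [-8, 9, 3, 12, 5, 25]

Derivation:
Change: A[4] 3 -> -7, delta = -10
P[k] for k < 4: unchanged (A[4] not included)
P[k] for k >= 4: shift by delta = -10
  P[0] = -8 + 0 = -8
  P[1] = 9 + 0 = 9
  P[2] = 3 + 0 = 3
  P[3] = 12 + 0 = 12
  P[4] = 15 + -10 = 5
  P[5] = 35 + -10 = 25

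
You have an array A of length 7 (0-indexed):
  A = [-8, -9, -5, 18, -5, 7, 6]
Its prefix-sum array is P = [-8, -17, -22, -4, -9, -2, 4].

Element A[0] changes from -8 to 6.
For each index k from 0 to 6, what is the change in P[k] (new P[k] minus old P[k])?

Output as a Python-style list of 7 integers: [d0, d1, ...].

Element change: A[0] -8 -> 6, delta = 14
For k < 0: P[k] unchanged, delta_P[k] = 0
For k >= 0: P[k] shifts by exactly 14
Delta array: [14, 14, 14, 14, 14, 14, 14]

Answer: [14, 14, 14, 14, 14, 14, 14]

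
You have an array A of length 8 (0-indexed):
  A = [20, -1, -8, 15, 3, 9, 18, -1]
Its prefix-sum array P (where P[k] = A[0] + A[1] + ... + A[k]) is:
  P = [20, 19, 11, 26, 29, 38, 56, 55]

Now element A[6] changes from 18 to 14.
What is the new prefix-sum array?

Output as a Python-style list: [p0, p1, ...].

Answer: [20, 19, 11, 26, 29, 38, 52, 51]

Derivation:
Change: A[6] 18 -> 14, delta = -4
P[k] for k < 6: unchanged (A[6] not included)
P[k] for k >= 6: shift by delta = -4
  P[0] = 20 + 0 = 20
  P[1] = 19 + 0 = 19
  P[2] = 11 + 0 = 11
  P[3] = 26 + 0 = 26
  P[4] = 29 + 0 = 29
  P[5] = 38 + 0 = 38
  P[6] = 56 + -4 = 52
  P[7] = 55 + -4 = 51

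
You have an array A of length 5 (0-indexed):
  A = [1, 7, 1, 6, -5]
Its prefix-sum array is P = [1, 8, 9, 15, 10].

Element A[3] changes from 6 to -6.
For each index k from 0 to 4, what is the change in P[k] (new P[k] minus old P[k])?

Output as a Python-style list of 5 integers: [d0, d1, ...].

Element change: A[3] 6 -> -6, delta = -12
For k < 3: P[k] unchanged, delta_P[k] = 0
For k >= 3: P[k] shifts by exactly -12
Delta array: [0, 0, 0, -12, -12]

Answer: [0, 0, 0, -12, -12]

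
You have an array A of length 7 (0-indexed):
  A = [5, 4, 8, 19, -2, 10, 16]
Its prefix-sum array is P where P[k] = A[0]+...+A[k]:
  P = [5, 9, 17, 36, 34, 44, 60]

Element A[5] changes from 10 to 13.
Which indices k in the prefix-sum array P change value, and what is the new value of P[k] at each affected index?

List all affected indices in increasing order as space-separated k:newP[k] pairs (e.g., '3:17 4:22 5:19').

Answer: 5:47 6:63

Derivation:
P[k] = A[0] + ... + A[k]
P[k] includes A[5] iff k >= 5
Affected indices: 5, 6, ..., 6; delta = 3
  P[5]: 44 + 3 = 47
  P[6]: 60 + 3 = 63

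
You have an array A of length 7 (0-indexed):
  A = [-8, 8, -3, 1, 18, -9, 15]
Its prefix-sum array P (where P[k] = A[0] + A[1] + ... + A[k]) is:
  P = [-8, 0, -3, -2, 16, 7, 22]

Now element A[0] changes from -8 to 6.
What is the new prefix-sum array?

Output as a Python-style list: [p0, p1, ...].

Answer: [6, 14, 11, 12, 30, 21, 36]

Derivation:
Change: A[0] -8 -> 6, delta = 14
P[k] for k < 0: unchanged (A[0] not included)
P[k] for k >= 0: shift by delta = 14
  P[0] = -8 + 14 = 6
  P[1] = 0 + 14 = 14
  P[2] = -3 + 14 = 11
  P[3] = -2 + 14 = 12
  P[4] = 16 + 14 = 30
  P[5] = 7 + 14 = 21
  P[6] = 22 + 14 = 36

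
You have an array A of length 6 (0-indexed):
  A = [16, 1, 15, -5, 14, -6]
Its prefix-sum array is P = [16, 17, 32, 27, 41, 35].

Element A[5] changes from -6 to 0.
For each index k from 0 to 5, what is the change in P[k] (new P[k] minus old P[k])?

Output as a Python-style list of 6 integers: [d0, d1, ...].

Element change: A[5] -6 -> 0, delta = 6
For k < 5: P[k] unchanged, delta_P[k] = 0
For k >= 5: P[k] shifts by exactly 6
Delta array: [0, 0, 0, 0, 0, 6]

Answer: [0, 0, 0, 0, 0, 6]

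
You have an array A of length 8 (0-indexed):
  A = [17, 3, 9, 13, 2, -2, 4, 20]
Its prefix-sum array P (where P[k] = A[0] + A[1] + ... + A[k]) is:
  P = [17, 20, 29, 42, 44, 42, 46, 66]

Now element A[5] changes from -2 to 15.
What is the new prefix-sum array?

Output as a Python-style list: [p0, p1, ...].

Answer: [17, 20, 29, 42, 44, 59, 63, 83]

Derivation:
Change: A[5] -2 -> 15, delta = 17
P[k] for k < 5: unchanged (A[5] not included)
P[k] for k >= 5: shift by delta = 17
  P[0] = 17 + 0 = 17
  P[1] = 20 + 0 = 20
  P[2] = 29 + 0 = 29
  P[3] = 42 + 0 = 42
  P[4] = 44 + 0 = 44
  P[5] = 42 + 17 = 59
  P[6] = 46 + 17 = 63
  P[7] = 66 + 17 = 83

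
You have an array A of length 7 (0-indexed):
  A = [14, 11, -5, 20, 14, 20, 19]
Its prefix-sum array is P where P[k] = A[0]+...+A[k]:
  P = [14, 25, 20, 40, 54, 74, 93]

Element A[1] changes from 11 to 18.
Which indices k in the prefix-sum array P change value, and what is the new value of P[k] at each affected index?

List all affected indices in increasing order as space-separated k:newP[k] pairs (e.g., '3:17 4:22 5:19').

Answer: 1:32 2:27 3:47 4:61 5:81 6:100

Derivation:
P[k] = A[0] + ... + A[k]
P[k] includes A[1] iff k >= 1
Affected indices: 1, 2, ..., 6; delta = 7
  P[1]: 25 + 7 = 32
  P[2]: 20 + 7 = 27
  P[3]: 40 + 7 = 47
  P[4]: 54 + 7 = 61
  P[5]: 74 + 7 = 81
  P[6]: 93 + 7 = 100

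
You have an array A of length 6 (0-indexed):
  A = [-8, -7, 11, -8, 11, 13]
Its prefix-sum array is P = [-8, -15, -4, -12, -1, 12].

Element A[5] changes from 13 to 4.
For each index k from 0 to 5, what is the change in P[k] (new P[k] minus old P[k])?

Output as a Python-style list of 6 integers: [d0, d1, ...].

Answer: [0, 0, 0, 0, 0, -9]

Derivation:
Element change: A[5] 13 -> 4, delta = -9
For k < 5: P[k] unchanged, delta_P[k] = 0
For k >= 5: P[k] shifts by exactly -9
Delta array: [0, 0, 0, 0, 0, -9]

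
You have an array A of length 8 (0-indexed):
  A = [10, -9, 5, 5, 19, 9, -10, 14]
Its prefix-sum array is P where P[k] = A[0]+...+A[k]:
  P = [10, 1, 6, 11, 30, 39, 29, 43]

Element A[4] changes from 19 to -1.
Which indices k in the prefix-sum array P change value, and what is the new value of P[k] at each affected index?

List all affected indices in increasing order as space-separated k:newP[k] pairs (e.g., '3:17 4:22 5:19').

Answer: 4:10 5:19 6:9 7:23

Derivation:
P[k] = A[0] + ... + A[k]
P[k] includes A[4] iff k >= 4
Affected indices: 4, 5, ..., 7; delta = -20
  P[4]: 30 + -20 = 10
  P[5]: 39 + -20 = 19
  P[6]: 29 + -20 = 9
  P[7]: 43 + -20 = 23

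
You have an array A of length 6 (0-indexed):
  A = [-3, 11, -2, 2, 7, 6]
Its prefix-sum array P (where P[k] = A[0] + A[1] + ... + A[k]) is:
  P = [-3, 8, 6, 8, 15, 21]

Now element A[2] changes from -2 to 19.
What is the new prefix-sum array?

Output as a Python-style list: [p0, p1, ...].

Answer: [-3, 8, 27, 29, 36, 42]

Derivation:
Change: A[2] -2 -> 19, delta = 21
P[k] for k < 2: unchanged (A[2] not included)
P[k] for k >= 2: shift by delta = 21
  P[0] = -3 + 0 = -3
  P[1] = 8 + 0 = 8
  P[2] = 6 + 21 = 27
  P[3] = 8 + 21 = 29
  P[4] = 15 + 21 = 36
  P[5] = 21 + 21 = 42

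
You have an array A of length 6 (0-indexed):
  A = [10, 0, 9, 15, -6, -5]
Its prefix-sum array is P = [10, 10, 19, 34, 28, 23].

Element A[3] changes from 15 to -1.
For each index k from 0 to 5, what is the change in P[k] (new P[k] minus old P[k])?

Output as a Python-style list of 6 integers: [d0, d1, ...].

Answer: [0, 0, 0, -16, -16, -16]

Derivation:
Element change: A[3] 15 -> -1, delta = -16
For k < 3: P[k] unchanged, delta_P[k] = 0
For k >= 3: P[k] shifts by exactly -16
Delta array: [0, 0, 0, -16, -16, -16]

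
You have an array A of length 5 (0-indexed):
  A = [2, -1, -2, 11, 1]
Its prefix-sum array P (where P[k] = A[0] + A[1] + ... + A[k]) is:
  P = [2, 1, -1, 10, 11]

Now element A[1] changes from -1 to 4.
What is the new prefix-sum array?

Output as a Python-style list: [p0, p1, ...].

Change: A[1] -1 -> 4, delta = 5
P[k] for k < 1: unchanged (A[1] not included)
P[k] for k >= 1: shift by delta = 5
  P[0] = 2 + 0 = 2
  P[1] = 1 + 5 = 6
  P[2] = -1 + 5 = 4
  P[3] = 10 + 5 = 15
  P[4] = 11 + 5 = 16

Answer: [2, 6, 4, 15, 16]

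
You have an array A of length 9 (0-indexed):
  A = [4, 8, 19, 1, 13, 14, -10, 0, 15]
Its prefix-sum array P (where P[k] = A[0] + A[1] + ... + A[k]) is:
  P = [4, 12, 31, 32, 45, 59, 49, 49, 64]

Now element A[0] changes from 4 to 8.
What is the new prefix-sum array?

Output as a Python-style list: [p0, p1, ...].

Change: A[0] 4 -> 8, delta = 4
P[k] for k < 0: unchanged (A[0] not included)
P[k] for k >= 0: shift by delta = 4
  P[0] = 4 + 4 = 8
  P[1] = 12 + 4 = 16
  P[2] = 31 + 4 = 35
  P[3] = 32 + 4 = 36
  P[4] = 45 + 4 = 49
  P[5] = 59 + 4 = 63
  P[6] = 49 + 4 = 53
  P[7] = 49 + 4 = 53
  P[8] = 64 + 4 = 68

Answer: [8, 16, 35, 36, 49, 63, 53, 53, 68]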